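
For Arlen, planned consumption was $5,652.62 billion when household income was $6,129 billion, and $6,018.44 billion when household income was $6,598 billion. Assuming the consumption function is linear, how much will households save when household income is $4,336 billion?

S = 81.92

MPC = (6018.44 − 5652.62)/(6598 − 6129) = 365.82/469 = 0.78
a = 5652.62 − 0.78(6129) = 5652.62 − 4780.62 = 872
C = 872 + 0.78(4336) = 4254.08
S = 4336 − 4254.08 = 81.92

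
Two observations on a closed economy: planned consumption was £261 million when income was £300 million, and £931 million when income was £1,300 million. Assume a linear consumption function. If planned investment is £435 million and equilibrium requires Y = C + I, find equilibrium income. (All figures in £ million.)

Y = 1500

MPC = (931 − 261)/(1300 − 300) = 670/1000 = 0.67
a = 261 − 0.67(300) = 60
Equilibrium: Y = 60 + 0.67Y + 435
0.33Y = 495, so Y = 495/0.33 = 1500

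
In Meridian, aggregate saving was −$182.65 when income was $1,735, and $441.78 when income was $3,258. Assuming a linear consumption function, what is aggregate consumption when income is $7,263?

C = 5179.17

MPS = ΔS/ΔY = (441.78 − (-182.65))/(3258 − 1735) = 624.43/1523 = 0.41
MPC = 1 − MPS = 0.59
Autonomous saving = -182.65 − 0.41(1735) = -894, so a = 894
C = 894 + 0.59(7263) = 894 + 4285.17 = 5179.17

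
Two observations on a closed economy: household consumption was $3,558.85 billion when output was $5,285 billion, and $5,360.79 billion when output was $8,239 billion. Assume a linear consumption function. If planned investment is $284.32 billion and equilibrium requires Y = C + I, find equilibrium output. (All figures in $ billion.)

Y = 1588

MPC = (5360.79 − 3558.85)/(8239 − 5285) = 1801.94/2954 = 0.61
a = 3558.85 − 0.61(5285) = 335
Equilibrium: Y = 335 + 0.61Y + 284.32
0.39Y = 619.32, so Y = 619.32/0.39 = 1588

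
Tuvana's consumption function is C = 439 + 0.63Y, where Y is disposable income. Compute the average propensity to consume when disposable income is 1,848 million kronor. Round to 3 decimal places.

APC = 0.868

C = 439 + 0.63(1848) = 1603.24
APC = C/Y = 1603.24/1848 = 0.868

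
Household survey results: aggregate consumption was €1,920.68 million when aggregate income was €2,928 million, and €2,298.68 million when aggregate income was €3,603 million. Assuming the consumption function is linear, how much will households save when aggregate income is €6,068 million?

S = 2388.92

MPC = (2298.68 − 1920.68)/(3603 − 2928) = 378/675 = 0.56
a = 1920.68 − 0.56(2928) = 1920.68 − 1639.68 = 281
C = 281 + 0.56(6068) = 3679.08
S = 6068 − 3679.08 = 2388.92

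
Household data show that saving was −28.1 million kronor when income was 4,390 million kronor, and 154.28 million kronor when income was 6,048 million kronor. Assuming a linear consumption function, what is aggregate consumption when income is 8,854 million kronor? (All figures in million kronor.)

MPS = ΔS/ΔY = (154.28 − (-28.1))/(6048 − 4390) = 182.38/1658 = 0.11
MPC = 1 − MPS = 0.89
Autonomous saving = -28.1 − 0.11(4390) = -511, so a = 511
C = 511 + 0.89(8854) = 511 + 7880.06 = 8391.06

C = 8391.06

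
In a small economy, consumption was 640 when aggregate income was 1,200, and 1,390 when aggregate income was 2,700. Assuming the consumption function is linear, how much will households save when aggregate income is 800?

S = 360

MPC = (1390 − 640)/(2700 − 1200) = 750/1500 = 0.5
a = 640 − 0.5(1200) = 640 − 600 = 40
C = 40 + 0.5(800) = 440
S = 800 − 440 = 360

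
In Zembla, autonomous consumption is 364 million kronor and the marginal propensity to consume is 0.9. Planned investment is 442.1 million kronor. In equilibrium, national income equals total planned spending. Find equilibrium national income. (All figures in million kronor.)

Y = C + I = 364 + 0.9Y + 442.1
Y − 0.9Y = 806.1
0.1Y = 806.1, so Y = 806.1/0.1 = 8061

Y = 8061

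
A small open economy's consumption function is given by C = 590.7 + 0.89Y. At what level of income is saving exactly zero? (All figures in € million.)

At break-even, C = Y: 590.7 + 0.89Y = Y
0.11Y = 590.7, so Y = 590.7/0.11 = 5370

Y = 5370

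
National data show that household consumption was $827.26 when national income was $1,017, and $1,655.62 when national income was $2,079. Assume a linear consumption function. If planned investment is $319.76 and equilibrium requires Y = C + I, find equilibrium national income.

MPC = (1655.62 − 827.26)/(2079 − 1017) = 828.36/1062 = 0.78
a = 827.26 − 0.78(1017) = 34
Equilibrium: Y = 34 + 0.78Y + 319.76
0.22Y = 353.76, so Y = 353.76/0.22 = 1608

Y = 1608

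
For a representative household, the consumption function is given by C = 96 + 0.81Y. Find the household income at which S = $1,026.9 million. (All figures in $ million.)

S = Y − C = -96 + 0.19Y
-96 + 0.19Y = 1026.9, so 0.19Y = 1122.9 and Y = 5910

Y = 5910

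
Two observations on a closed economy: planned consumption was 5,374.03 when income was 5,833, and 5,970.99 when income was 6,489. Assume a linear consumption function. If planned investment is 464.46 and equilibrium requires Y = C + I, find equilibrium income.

MPC = (5970.99 − 5374.03)/(6489 − 5833) = 596.96/656 = 0.91
a = 5374.03 − 0.91(5833) = 66
Equilibrium: Y = 66 + 0.91Y + 464.46
0.09Y = 530.46, so Y = 530.46/0.09 = 5894

Y = 5894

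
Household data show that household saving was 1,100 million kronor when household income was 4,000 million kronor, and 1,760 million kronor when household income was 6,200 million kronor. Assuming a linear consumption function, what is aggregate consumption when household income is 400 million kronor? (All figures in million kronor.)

C = 380

MPS = ΔS/ΔY = (1760 − 1100)/(6200 − 4000) = 660/2200 = 0.3
MPC = 1 − MPS = 0.7
Autonomous saving = 1100 − 0.3(4000) = -100, so a = 100
C = 100 + 0.7(400) = 100 + 280 = 380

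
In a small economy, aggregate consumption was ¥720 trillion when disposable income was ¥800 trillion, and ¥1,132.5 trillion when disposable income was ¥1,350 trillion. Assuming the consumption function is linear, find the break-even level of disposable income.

MPC = (1132.5 − 720)/(1350 − 800) = 412.5/550 = 0.75
a = 720 − 0.75(800) = 720 − 600 = 120
Break-even: Y = a/(1−MPC) = 120/0.25 = 480

Y = 480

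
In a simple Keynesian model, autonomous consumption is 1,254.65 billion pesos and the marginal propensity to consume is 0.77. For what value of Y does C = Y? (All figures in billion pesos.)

Y = 5455

At break-even, C = Y: 1254.65 + 0.77Y = Y
0.23Y = 1254.65, so Y = 1254.65/0.23 = 5455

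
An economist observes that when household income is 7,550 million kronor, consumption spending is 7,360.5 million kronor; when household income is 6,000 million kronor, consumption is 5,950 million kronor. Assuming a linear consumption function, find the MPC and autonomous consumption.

MPC = 0.91; a = 490

MPC = ΔC/ΔY = (7360.5 − 5950)/(7550 − 6000) = 1410.5/1550 = 0.91
a = C − MPC·Y = 5950 − 0.91(6000) = 5950 − 5460 = 490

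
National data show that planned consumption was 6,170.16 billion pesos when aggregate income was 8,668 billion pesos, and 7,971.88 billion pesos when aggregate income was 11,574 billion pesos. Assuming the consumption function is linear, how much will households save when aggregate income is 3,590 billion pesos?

S = 568.2

MPC = (7971.88 − 6170.16)/(11574 − 8668) = 1801.72/2906 = 0.62
a = 6170.16 − 0.62(8668) = 6170.16 − 5374.16 = 796
C = 796 + 0.62(3590) = 3021.8
S = 3590 − 3021.8 = 568.2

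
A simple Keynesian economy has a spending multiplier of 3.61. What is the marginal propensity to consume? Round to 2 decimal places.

k = 1/(1 − MPC), so 1 − MPC = 1/k = 1/3.61 = 0.2770
MPC = 1 − 0.2770 = 0.72

MPC = 0.72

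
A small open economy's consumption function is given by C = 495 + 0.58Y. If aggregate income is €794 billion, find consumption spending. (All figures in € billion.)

C = 495 + 0.58(794) = 495 + 460.52 = 955.52

C = 955.52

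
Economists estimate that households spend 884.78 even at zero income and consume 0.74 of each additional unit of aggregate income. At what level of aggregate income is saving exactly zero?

Y = 3403

At break-even, C = Y: 884.78 + 0.74Y = Y
0.26Y = 884.78, so Y = 884.78/0.26 = 3403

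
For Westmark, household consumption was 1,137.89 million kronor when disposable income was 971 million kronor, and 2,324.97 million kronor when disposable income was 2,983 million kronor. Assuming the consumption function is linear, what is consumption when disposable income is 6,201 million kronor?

C = 4223.59

MPC = (2324.97 − 1137.89)/(2983 − 971) = 1187.08/2012 = 0.59
a = 1137.89 − 0.59(971) = 1137.89 − 572.89 = 565
C = 565 + 0.59(6201) = 565 + 3658.59 = 4223.59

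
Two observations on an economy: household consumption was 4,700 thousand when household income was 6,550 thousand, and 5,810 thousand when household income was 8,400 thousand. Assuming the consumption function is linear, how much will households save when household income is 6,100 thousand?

S = 1670

MPC = (5810 − 4700)/(8400 − 6550) = 1110/1850 = 0.6
a = 4700 − 0.6(6550) = 4700 − 3930 = 770
C = 770 + 0.6(6100) = 4430
S = 6100 − 4430 = 1670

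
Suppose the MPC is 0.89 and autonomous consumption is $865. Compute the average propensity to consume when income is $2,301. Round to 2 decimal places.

C = 865 + 0.89(2301) = 2912.89
APC = C/Y = 2912.89/2301 = 1.27

APC = 1.27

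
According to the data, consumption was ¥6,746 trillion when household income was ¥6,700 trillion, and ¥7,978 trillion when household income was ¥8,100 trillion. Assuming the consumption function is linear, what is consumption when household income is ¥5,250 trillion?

MPC = (7978 − 6746)/(8100 − 6700) = 1232/1400 = 0.88
a = 6746 − 0.88(6700) = 6746 − 5896 = 850
C = 850 + 0.88(5250) = 850 + 4620 = 5470

C = 5470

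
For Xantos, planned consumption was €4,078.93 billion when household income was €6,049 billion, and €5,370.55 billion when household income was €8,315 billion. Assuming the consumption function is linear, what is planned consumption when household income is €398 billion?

C = 857.86

MPC = (5370.55 − 4078.93)/(8315 − 6049) = 1291.62/2266 = 0.57
a = 4078.93 − 0.57(6049) = 4078.93 − 3447.93 = 631
C = 631 + 0.57(398) = 631 + 226.86 = 857.86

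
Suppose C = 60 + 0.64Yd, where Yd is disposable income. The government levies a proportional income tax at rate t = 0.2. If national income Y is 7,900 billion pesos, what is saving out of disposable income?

S = 2215.2

Yd = (1 − 0.2)(7900) = 0.8(7900) = 6320
C = 60 + 0.64(6320) = 60 + 4044.8 = 4104.8
S = Yd − C = 6320 − 4104.8 = 2215.2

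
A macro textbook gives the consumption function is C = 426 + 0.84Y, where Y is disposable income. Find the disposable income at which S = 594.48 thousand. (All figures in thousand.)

S = Y − C = -426 + 0.16Y
-426 + 0.16Y = 594.48, so 0.16Y = 1020.48 and Y = 6378

Y = 6378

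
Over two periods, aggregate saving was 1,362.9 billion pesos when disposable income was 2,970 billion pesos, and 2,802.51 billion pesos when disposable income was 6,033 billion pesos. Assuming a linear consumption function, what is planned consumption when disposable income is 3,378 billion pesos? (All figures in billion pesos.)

C = 1823.34

MPS = ΔS/ΔY = (2802.51 − 1362.9)/(6033 − 2970) = 1439.61/3063 = 0.47
MPC = 1 − MPS = 0.53
Autonomous saving = 1362.9 − 0.47(2970) = -33, so a = 33
C = 33 + 0.53(3378) = 33 + 1790.34 = 1823.34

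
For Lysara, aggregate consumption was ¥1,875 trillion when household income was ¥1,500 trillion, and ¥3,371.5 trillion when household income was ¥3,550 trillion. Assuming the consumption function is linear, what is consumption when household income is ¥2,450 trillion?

C = 2568.5

MPC = (3371.5 − 1875)/(3550 − 1500) = 1496.5/2050 = 0.73
a = 1875 − 0.73(1500) = 1875 − 1095 = 780
C = 780 + 0.73(2450) = 780 + 1788.5 = 2568.5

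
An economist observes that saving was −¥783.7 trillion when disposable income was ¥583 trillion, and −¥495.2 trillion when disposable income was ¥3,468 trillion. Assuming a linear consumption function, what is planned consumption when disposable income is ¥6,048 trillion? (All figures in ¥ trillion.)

MPS = ΔS/ΔY = (-495.2 − (-783.7))/(3468 − 583) = 288.5/2885 = 0.1
MPC = 1 − MPS = 0.9
Autonomous saving = -783.7 − 0.1(583) = -842, so a = 842
C = 842 + 0.9(6048) = 842 + 5443.2 = 6285.2

C = 6285.2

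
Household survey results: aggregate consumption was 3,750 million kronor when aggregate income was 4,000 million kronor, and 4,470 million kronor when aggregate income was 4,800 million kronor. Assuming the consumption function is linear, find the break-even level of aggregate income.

Y = 1500

MPC = (4470 − 3750)/(4800 − 4000) = 720/800 = 0.9
a = 3750 − 0.9(4000) = 3750 − 3600 = 150
Break-even: Y = a/(1−MPC) = 150/0.1 = 1500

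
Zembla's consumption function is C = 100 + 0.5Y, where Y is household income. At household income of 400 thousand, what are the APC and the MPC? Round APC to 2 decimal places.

MPC = 0.5 (the slope of the consumption function)
C = 100 + 0.5(400) = 300, so APC = 300/400 = 0.75

APC = 0.75; MPC = 0.5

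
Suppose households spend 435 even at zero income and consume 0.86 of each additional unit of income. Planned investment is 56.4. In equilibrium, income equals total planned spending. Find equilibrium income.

Y = C + I = 435 + 0.86Y + 56.4
Y − 0.86Y = 491.4
0.14Y = 491.4, so Y = 491.4/0.14 = 3510

Y = 3510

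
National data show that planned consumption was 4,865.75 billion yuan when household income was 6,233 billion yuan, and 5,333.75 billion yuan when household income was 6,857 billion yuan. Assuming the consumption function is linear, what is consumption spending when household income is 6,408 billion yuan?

MPC = (5333.75 − 4865.75)/(6857 − 6233) = 468/624 = 0.75
a = 4865.75 − 0.75(6233) = 4865.75 − 4674.75 = 191
C = 191 + 0.75(6408) = 191 + 4806 = 4997

C = 4997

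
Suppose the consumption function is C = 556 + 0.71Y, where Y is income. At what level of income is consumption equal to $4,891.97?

556 + 0.71Y = 4891.97
0.71Y = 4335.97, so Y = 4335.97/0.71 = 6107

Y = 6107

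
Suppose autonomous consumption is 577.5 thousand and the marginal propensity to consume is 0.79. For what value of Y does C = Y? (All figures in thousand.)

At break-even, C = Y: 577.5 + 0.79Y = Y
0.21Y = 577.5, so Y = 577.5/0.21 = 2750

Y = 2750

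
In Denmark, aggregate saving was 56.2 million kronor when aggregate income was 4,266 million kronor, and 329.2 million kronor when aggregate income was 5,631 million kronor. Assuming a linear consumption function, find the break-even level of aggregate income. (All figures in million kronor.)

Y = 3985

MPS = ΔS/ΔY = (329.2 − 56.2)/(5631 − 4266) = 273/1365 = 0.2
MPC = 1 − MPS = 0.8
From S(4266) = 56.2: −a + 0.2(4266) = 56.2, so a = 853.2 − 56.2 = 797
Break-even (S = 0): Y = a/MPS = 797/0.2 = 3985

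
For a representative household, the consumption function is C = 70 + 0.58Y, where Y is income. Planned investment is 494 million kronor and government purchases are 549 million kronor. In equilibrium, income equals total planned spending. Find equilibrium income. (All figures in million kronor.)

Y = C + I + G = 70 + 0.58Y + 494 + 549
Y − 0.58Y = 1113
0.42Y = 1113, so Y = 1113/0.42 = 2650

Y = 2650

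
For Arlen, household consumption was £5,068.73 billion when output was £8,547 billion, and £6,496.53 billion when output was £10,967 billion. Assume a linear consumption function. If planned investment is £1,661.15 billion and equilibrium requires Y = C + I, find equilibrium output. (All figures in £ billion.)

Y = 4115

MPC = (6496.53 − 5068.73)/(10967 − 8547) = 1427.8/2420 = 0.59
a = 5068.73 − 0.59(8547) = 26
Equilibrium: Y = 26 + 0.59Y + 1661.15
0.41Y = 1687.15, so Y = 1687.15/0.41 = 4115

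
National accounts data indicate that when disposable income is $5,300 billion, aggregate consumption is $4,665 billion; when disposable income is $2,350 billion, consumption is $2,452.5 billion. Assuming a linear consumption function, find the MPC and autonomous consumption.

MPC = 0.75; a = 690

MPC = ΔC/ΔY = (4665 − 2452.5)/(5300 − 2350) = 2212.5/2950 = 0.75
a = C − MPC·Y = 2452.5 − 0.75(2350) = 2452.5 − 1762.5 = 690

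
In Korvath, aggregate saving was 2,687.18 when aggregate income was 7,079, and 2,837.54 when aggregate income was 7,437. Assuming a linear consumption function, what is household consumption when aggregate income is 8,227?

C = 5057.66

MPS = ΔS/ΔY = (2837.54 − 2687.18)/(7437 − 7079) = 150.36/358 = 0.42
MPC = 1 − MPS = 0.58
Autonomous saving = 2687.18 − 0.42(7079) = -286, so a = 286
C = 286 + 0.58(8227) = 286 + 4771.66 = 5057.66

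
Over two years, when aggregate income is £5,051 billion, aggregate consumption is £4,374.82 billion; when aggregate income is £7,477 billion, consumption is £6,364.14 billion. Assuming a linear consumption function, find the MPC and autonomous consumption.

MPC = 0.82; a = 233

MPC = ΔC/ΔY = (6364.14 − 4374.82)/(7477 − 5051) = 1989.32/2426 = 0.82
a = C − MPC·Y = 4374.82 − 0.82(5051) = 4374.82 − 4141.82 = 233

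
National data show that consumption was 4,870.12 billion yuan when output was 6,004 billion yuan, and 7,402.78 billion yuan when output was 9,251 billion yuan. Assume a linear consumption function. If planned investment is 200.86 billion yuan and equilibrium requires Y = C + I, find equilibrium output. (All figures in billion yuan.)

Y = 1763

MPC = (7402.78 − 4870.12)/(9251 − 6004) = 2532.66/3247 = 0.78
a = 4870.12 − 0.78(6004) = 187
Equilibrium: Y = 187 + 0.78Y + 200.86
0.22Y = 387.86, so Y = 387.86/0.22 = 1763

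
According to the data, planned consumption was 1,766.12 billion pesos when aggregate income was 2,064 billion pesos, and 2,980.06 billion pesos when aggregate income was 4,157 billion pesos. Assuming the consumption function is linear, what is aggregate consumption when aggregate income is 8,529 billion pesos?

MPC = (2980.06 − 1766.12)/(4157 − 2064) = 1213.94/2093 = 0.58
a = 1766.12 − 0.58(2064) = 1766.12 − 1197.12 = 569
C = 569 + 0.58(8529) = 569 + 4946.82 = 5515.82

C = 5515.82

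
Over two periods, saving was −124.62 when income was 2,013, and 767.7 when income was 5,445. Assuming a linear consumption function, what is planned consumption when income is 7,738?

MPS = ΔS/ΔY = (767.7 − (-124.62))/(5445 − 2013) = 892.32/3432 = 0.26
MPC = 1 − MPS = 0.74
Autonomous saving = -124.62 − 0.26(2013) = -648, so a = 648
C = 648 + 0.74(7738) = 648 + 5726.12 = 6374.12

C = 6374.12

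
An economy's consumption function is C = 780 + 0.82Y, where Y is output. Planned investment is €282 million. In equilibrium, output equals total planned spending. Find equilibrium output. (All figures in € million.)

Y = C + I = 780 + 0.82Y + 282
Y − 0.82Y = 1062
0.18Y = 1062, so Y = 1062/0.18 = 5900

Y = 5900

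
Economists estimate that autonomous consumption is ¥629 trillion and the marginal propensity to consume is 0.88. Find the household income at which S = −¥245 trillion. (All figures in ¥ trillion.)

Y = 3200

S = Y − C = -629 + 0.12Y
-629 + 0.12Y = -245, so 0.12Y = 384 and Y = 3200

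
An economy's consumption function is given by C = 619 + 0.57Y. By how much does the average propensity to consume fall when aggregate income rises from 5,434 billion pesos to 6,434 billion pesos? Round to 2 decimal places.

ΔAPC = 0.02

At Y = 5434: C = 619 + 0.57(5434) = 3716.38, APC = 3716.38/5434 = 0.684
At Y = 6434: C = 4286.38, APC = 4286.38/6434 = 0.666
Fall in APC = 0.684 − 0.666 = 0.018 ≈ 0.02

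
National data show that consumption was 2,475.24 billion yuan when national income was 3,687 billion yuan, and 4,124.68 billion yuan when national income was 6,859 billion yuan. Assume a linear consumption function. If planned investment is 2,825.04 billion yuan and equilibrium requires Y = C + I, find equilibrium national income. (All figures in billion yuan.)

Y = 7048

MPC = (4124.68 − 2475.24)/(6859 − 3687) = 1649.44/3172 = 0.52
a = 2475.24 − 0.52(3687) = 558
Equilibrium: Y = 558 + 0.52Y + 2825.04
0.48Y = 3383.04, so Y = 3383.04/0.48 = 7048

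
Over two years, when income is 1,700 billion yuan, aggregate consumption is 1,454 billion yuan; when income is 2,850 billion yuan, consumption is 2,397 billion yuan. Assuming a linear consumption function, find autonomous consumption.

a = 60

MPC = ΔC/ΔY = (2397 − 1454)/(2850 − 1700) = 943/1150 = 0.82
a = C − MPC·Y = 1454 − 0.82(1700) = 1454 − 1394 = 60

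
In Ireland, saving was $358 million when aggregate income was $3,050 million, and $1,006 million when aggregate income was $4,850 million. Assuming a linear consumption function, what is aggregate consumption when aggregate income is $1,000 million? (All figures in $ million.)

MPS = ΔS/ΔY = (1006 − 358)/(4850 − 3050) = 648/1800 = 0.36
MPC = 1 − MPS = 0.64
Autonomous saving = 358 − 0.36(3050) = -740, so a = 740
C = 740 + 0.64(1000) = 740 + 640 = 1380

C = 1380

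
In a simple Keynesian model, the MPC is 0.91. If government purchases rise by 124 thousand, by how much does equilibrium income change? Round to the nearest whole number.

The multiplier is 1/(1 − MPC) = 1/0.09.
ΔY = 124/0.09 = 1377.78 ≈ 1378

ΔY ≈ 1378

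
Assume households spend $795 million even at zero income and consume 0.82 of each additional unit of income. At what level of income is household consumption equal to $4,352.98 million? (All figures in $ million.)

795 + 0.82Y = 4352.98
0.82Y = 3557.98, so Y = 3557.98/0.82 = 4339

Y = 4339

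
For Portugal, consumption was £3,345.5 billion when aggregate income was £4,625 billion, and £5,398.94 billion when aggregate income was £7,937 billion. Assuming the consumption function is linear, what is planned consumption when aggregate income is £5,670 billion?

C = 3993.4

MPC = (5398.94 − 3345.5)/(7937 − 4625) = 2053.44/3312 = 0.62
a = 3345.5 − 0.62(4625) = 3345.5 − 2867.5 = 478
C = 478 + 0.62(5670) = 478 + 3515.4 = 3993.4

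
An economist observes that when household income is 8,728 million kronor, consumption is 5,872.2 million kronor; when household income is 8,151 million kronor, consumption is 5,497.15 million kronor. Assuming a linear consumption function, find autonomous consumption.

a = 199

MPC = ΔC/ΔY = (5872.2 − 5497.15)/(8728 − 8151) = 375.05/577 = 0.65
a = C − MPC·Y = 5497.15 − 0.65(8151) = 5497.15 − 5298.15 = 199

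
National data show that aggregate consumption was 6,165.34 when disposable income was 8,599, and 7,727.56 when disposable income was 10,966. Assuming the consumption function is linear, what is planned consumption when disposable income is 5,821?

MPC = (7727.56 − 6165.34)/(10966 − 8599) = 1562.22/2367 = 0.66
a = 6165.34 − 0.66(8599) = 6165.34 − 5675.34 = 490
C = 490 + 0.66(5821) = 490 + 3841.86 = 4331.86

C = 4331.86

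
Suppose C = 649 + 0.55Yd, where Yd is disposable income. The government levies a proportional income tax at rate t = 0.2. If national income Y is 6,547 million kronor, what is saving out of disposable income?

S = 1707.92

Yd = (1 − 0.2)(6547) = 0.8(6547) = 5237.6
C = 649 + 0.55(5237.6) = 649 + 2880.68 = 3529.68
S = Yd − C = 5237.6 − 3529.68 = 1707.92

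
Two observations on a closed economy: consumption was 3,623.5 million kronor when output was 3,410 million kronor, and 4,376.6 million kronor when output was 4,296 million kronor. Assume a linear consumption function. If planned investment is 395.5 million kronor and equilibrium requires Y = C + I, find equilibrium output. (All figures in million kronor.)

Y = 7470

MPC = (4376.6 − 3623.5)/(4296 − 3410) = 753.1/886 = 0.85
a = 3623.5 − 0.85(3410) = 725
Equilibrium: Y = 725 + 0.85Y + 395.5
0.15Y = 1120.5, so Y = 1120.5/0.15 = 7470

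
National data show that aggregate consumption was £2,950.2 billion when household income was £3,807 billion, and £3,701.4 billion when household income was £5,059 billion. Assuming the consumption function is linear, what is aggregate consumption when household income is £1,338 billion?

C = 1468.8

MPC = (3701.4 − 2950.2)/(5059 − 3807) = 751.2/1252 = 0.6
a = 2950.2 − 0.6(3807) = 2950.2 − 2284.2 = 666
C = 666 + 0.6(1338) = 666 + 802.8 = 1468.8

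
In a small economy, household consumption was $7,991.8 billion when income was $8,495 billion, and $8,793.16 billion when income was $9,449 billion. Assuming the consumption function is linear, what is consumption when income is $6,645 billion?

MPC = (8793.16 − 7991.8)/(9449 − 8495) = 801.36/954 = 0.84
a = 7991.8 − 0.84(8495) = 7991.8 − 7135.8 = 856
C = 856 + 0.84(6645) = 856 + 5581.8 = 6437.8

C = 6437.8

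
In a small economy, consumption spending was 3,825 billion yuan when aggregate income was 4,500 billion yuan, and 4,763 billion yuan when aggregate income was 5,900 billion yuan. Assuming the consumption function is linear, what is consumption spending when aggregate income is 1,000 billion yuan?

C = 1480

MPC = (4763 − 3825)/(5900 − 4500) = 938/1400 = 0.67
a = 3825 − 0.67(4500) = 3825 − 3015 = 810
C = 810 + 0.67(1000) = 810 + 670 = 1480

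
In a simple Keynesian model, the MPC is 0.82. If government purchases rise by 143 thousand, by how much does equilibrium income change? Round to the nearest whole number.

The multiplier is 1/(1 − MPC) = 1/0.18.
ΔY = 143/0.18 = 794.44 ≈ 794

ΔY ≈ 794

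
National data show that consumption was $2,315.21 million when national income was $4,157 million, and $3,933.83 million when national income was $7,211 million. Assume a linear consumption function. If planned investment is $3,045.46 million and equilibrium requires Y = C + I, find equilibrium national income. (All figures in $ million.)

Y = 6718

MPC = (3933.83 − 2315.21)/(7211 − 4157) = 1618.62/3054 = 0.53
a = 2315.21 − 0.53(4157) = 112
Equilibrium: Y = 112 + 0.53Y + 3045.46
0.47Y = 3157.46, so Y = 3157.46/0.47 = 6718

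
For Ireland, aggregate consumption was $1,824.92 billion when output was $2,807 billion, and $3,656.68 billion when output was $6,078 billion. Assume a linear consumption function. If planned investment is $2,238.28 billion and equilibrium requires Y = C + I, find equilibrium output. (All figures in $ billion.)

MPC = (3656.68 − 1824.92)/(6078 − 2807) = 1831.76/3271 = 0.56
a = 1824.92 − 0.56(2807) = 253
Equilibrium: Y = 253 + 0.56Y + 2238.28
0.44Y = 2491.28, so Y = 2491.28/0.44 = 5662

Y = 5662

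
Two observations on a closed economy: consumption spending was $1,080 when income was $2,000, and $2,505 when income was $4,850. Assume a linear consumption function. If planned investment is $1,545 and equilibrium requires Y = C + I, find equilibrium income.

MPC = (2505 − 1080)/(4850 − 2000) = 1425/2850 = 0.5
a = 1080 − 0.5(2000) = 80
Equilibrium: Y = 80 + 0.5Y + 1545
0.5Y = 1625, so Y = 1625/0.5 = 3250

Y = 3250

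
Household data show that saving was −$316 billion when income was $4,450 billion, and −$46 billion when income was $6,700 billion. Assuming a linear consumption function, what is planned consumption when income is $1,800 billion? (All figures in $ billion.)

MPS = ΔS/ΔY = (-46 − (-316))/(6700 − 4450) = 270/2250 = 0.12
MPC = 1 − MPS = 0.88
Autonomous saving = -316 − 0.12(4450) = -850, so a = 850
C = 850 + 0.88(1800) = 850 + 1584 = 2434

C = 2434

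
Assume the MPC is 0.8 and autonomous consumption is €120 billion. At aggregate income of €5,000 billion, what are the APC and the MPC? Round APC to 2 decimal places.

MPC = 0.8 (the slope of the consumption function)
C = 120 + 0.8(5000) = 4120, so APC = 4120/5000 = 0.82

APC = 0.82; MPC = 0.8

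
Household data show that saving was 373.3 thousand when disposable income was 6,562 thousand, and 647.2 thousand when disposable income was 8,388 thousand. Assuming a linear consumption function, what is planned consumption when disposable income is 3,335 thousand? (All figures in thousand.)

MPS = ΔS/ΔY = (647.2 − 373.3)/(8388 − 6562) = 273.9/1826 = 0.15
MPC = 1 − MPS = 0.85
Autonomous saving = 373.3 − 0.15(6562) = -611, so a = 611
C = 611 + 0.85(3335) = 611 + 2834.75 = 3445.75

C = 3445.75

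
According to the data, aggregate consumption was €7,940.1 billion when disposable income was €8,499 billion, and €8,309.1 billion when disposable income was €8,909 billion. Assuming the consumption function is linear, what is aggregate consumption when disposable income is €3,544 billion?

MPC = (8309.1 − 7940.1)/(8909 − 8499) = 369/410 = 0.9
a = 7940.1 − 0.9(8499) = 7940.1 − 7649.1 = 291
C = 291 + 0.9(3544) = 291 + 3189.6 = 3480.6

C = 3480.6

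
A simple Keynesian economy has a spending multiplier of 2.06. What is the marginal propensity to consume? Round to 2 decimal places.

MPC = 0.51

k = 1/(1 − MPC), so 1 − MPC = 1/k = 1/2.06 = 0.4854
MPC = 1 − 0.4854 = 0.51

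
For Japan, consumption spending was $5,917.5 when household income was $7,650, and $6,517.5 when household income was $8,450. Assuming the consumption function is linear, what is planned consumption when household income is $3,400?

MPC = (6517.5 − 5917.5)/(8450 − 7650) = 600/800 = 0.75
a = 5917.5 − 0.75(7650) = 5917.5 − 5737.5 = 180
C = 180 + 0.75(3400) = 180 + 2550 = 2730

C = 2730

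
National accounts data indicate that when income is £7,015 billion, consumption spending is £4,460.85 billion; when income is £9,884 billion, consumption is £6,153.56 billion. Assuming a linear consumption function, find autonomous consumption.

a = 322

MPC = ΔC/ΔY = (6153.56 − 4460.85)/(9884 − 7015) = 1692.71/2869 = 0.59
a = C − MPC·Y = 4460.85 − 0.59(7015) = 4460.85 − 4138.85 = 322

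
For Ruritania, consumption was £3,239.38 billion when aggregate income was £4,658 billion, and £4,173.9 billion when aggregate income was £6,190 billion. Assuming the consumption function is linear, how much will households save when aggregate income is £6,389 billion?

MPC = (4173.9 − 3239.38)/(6190 − 4658) = 934.52/1532 = 0.61
a = 3239.38 − 0.61(4658) = 3239.38 − 2841.38 = 398
C = 398 + 0.61(6389) = 4295.29
S = 6389 − 4295.29 = 2093.71

S = 2093.71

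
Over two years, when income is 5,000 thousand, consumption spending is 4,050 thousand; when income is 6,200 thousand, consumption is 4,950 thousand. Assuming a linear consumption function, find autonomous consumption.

MPC = ΔC/ΔY = (4950 − 4050)/(6200 − 5000) = 900/1200 = 0.75
a = C − MPC·Y = 4050 − 0.75(5000) = 4050 − 3750 = 300

a = 300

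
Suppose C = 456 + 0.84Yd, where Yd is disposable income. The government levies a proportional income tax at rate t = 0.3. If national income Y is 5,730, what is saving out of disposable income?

S = 185.76

Yd = (1 − 0.3)(5730) = 0.7(5730) = 4011
C = 456 + 0.84(4011) = 456 + 3369.24 = 3825.24
S = Yd − C = 4011 − 3825.24 = 185.76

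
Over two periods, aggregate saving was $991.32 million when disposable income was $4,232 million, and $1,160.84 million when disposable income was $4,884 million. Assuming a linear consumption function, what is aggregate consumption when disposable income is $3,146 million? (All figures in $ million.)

C = 2437.04

MPS = ΔS/ΔY = (1160.84 − 991.32)/(4884 − 4232) = 169.52/652 = 0.26
MPC = 1 − MPS = 0.74
Autonomous saving = 991.32 − 0.26(4232) = -109, so a = 109
C = 109 + 0.74(3146) = 109 + 2328.04 = 2437.04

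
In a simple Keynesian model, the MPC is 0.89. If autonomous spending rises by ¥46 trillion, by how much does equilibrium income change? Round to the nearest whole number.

ΔY ≈ 418

The multiplier is 1/(1 − MPC) = 1/0.11.
ΔY = 46/0.11 = 418.18 ≈ 418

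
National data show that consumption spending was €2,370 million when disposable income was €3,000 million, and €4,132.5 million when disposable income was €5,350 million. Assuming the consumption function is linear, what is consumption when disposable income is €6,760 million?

MPC = (4132.5 − 2370)/(5350 − 3000) = 1762.5/2350 = 0.75
a = 2370 − 0.75(3000) = 2370 − 2250 = 120
C = 120 + 0.75(6760) = 120 + 5070 = 5190

C = 5190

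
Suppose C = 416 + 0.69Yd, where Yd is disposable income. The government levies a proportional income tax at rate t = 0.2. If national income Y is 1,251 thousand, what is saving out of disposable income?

S = -105.752

Yd = (1 − 0.2)(1251) = 0.8(1251) = 1000.8
C = 416 + 0.69(1000.8) = 416 + 690.552 = 1106.552
S = Yd − C = 1000.8 − 1106.552 = -105.752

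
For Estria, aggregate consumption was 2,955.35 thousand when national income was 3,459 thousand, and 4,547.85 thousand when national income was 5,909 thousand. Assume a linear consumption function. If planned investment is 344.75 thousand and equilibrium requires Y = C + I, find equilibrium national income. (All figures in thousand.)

Y = 3005

MPC = (4547.85 − 2955.35)/(5909 − 3459) = 1592.5/2450 = 0.65
a = 2955.35 − 0.65(3459) = 707
Equilibrium: Y = 707 + 0.65Y + 344.75
0.35Y = 1051.75, so Y = 1051.75/0.35 = 3005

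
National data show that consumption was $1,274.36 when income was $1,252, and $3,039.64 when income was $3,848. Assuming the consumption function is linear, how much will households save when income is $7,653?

MPC = (3039.64 − 1274.36)/(3848 − 1252) = 1765.28/2596 = 0.68
a = 1274.36 − 0.68(1252) = 1274.36 − 851.36 = 423
C = 423 + 0.68(7653) = 5627.04
S = 7653 − 5627.04 = 2025.96

S = 2025.96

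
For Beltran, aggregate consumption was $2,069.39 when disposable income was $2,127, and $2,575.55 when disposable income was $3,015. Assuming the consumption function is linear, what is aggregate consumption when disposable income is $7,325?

MPC = (2575.55 − 2069.39)/(3015 − 2127) = 506.16/888 = 0.57
a = 2069.39 − 0.57(2127) = 2069.39 − 1212.39 = 857
C = 857 + 0.57(7325) = 857 + 4175.25 = 5032.25

C = 5032.25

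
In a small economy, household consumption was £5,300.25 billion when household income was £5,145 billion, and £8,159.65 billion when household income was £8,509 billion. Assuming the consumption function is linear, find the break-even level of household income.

Y = 6180

MPC = (8159.65 − 5300.25)/(8509 − 5145) = 2859.4/3364 = 0.85
a = 5300.25 − 0.85(5145) = 5300.25 − 4373.25 = 927
Break-even: Y = a/(1−MPC) = 927/0.15 = 6180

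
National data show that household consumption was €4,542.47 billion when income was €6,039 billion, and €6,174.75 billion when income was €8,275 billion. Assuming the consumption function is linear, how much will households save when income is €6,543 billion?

S = 1632.61

MPC = (6174.75 − 4542.47)/(8275 − 6039) = 1632.28/2236 = 0.73
a = 4542.47 − 0.73(6039) = 4542.47 − 4408.47 = 134
C = 134 + 0.73(6543) = 4910.39
S = 6543 − 4910.39 = 1632.61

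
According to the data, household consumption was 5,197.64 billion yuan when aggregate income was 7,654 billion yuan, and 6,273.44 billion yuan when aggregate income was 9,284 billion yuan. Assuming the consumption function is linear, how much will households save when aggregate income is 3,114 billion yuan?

S = 912.76

MPC = (6273.44 − 5197.64)/(9284 − 7654) = 1075.8/1630 = 0.66
a = 5197.64 − 0.66(7654) = 5197.64 − 5051.64 = 146
C = 146 + 0.66(3114) = 2201.24
S = 3114 − 2201.24 = 912.76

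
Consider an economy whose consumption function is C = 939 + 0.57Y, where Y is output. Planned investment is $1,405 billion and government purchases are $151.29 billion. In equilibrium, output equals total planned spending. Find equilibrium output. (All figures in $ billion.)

Y = C + I + G = 939 + 0.57Y + 1405 + 151.29
Y − 0.57Y = 2495.29
0.43Y = 2495.29, so Y = 2495.29/0.43 = 5803

Y = 5803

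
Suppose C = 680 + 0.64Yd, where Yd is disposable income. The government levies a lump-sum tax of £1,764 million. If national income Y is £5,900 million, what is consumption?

Yd = Y − T = 5900 − 1764 = 4136
C = 680 + 0.64(4136) = 680 + 2647.04 = 3327.04

C = 3327.04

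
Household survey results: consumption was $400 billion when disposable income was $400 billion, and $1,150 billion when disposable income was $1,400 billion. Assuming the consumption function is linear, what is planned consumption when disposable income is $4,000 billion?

C = 3100

MPC = (1150 − 400)/(1400 − 400) = 750/1000 = 0.75
a = 400 − 0.75(400) = 400 − 300 = 100
C = 100 + 0.75(4000) = 100 + 3000 = 3100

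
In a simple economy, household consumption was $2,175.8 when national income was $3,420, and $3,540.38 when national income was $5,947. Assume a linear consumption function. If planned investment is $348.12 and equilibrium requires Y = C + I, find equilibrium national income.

Y = 1472

MPC = (3540.38 − 2175.8)/(5947 − 3420) = 1364.58/2527 = 0.54
a = 2175.8 − 0.54(3420) = 329
Equilibrium: Y = 329 + 0.54Y + 348.12
0.46Y = 677.12, so Y = 677.12/0.46 = 1472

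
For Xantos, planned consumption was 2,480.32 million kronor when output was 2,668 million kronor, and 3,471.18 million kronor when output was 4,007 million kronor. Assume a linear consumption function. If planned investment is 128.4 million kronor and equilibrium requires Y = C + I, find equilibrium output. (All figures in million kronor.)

MPC = (3471.18 − 2480.32)/(4007 − 2668) = 990.86/1339 = 0.74
a = 2480.32 − 0.74(2668) = 506
Equilibrium: Y = 506 + 0.74Y + 128.4
0.26Y = 634.4, so Y = 634.4/0.26 = 2440

Y = 2440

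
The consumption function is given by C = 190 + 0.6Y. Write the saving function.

S = -190 + 0.4Y

S = Y − C = Y − (190 + 0.6Y) = -190 + (1 − 0.6)Y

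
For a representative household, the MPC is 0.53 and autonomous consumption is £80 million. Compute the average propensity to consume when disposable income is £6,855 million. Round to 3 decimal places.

APC = 0.542

C = 80 + 0.53(6855) = 3713.15
APC = C/Y = 3713.15/6855 = 0.542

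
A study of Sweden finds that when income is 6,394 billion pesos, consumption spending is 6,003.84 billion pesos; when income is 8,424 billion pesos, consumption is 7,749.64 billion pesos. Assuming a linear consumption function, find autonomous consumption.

a = 505

MPC = ΔC/ΔY = (7749.64 − 6003.84)/(8424 − 6394) = 1745.8/2030 = 0.86
a = C − MPC·Y = 6003.84 − 0.86(6394) = 6003.84 − 5498.84 = 505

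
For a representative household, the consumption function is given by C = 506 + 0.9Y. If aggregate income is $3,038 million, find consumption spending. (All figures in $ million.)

C = 3240.2

C = 506 + 0.9(3038) = 506 + 2734.2 = 3240.2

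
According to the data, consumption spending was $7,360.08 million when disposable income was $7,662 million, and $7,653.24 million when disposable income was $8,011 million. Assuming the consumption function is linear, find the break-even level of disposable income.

MPC = (7653.24 − 7360.08)/(8011 − 7662) = 293.16/349 = 0.84
a = 7360.08 − 0.84(7662) = 7360.08 − 6436.08 = 924
Break-even: Y = a/(1−MPC) = 924/0.16 = 5775

Y = 5775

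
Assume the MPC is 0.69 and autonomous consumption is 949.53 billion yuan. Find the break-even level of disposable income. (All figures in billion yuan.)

Y = 3063

At break-even, C = Y: 949.53 + 0.69Y = Y
0.31Y = 949.53, so Y = 949.53/0.31 = 3063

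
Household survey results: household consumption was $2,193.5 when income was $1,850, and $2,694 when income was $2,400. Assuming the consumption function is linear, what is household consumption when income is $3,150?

C = 3376.5

MPC = (2694 − 2193.5)/(2400 − 1850) = 500.5/550 = 0.91
a = 2193.5 − 0.91(1850) = 2193.5 − 1683.5 = 510
C = 510 + 0.91(3150) = 510 + 2866.5 = 3376.5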